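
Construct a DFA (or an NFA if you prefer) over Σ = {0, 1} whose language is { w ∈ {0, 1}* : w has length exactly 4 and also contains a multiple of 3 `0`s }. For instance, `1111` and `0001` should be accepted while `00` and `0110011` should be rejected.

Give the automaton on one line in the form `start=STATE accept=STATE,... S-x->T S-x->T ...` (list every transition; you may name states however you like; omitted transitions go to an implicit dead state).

Run two small machines in parallel and take their product. One (6 states) tracks the input length, saturating at 5; the other (3 states) tracks the count of `0`s modulo 3. Each combined state is a pair, one component from each; accept when both components accept. Equivalent product states are then merged.
10 states suffice.
        0   1  
>  q0   q1  q2 
   q1   q3  q4 
   q2   q4  q5 
   q3   q6  q7 
   q4   q7  q8 
   q5   q8  q6 
   q6   q8  q9 
   q7   q9  q8 
   q8   q8  q8 
 * q9   q8  q8 
(> = start, * = accepting)

start=q0 accept=q9 q0-0->q1 q0-1->q2 q1-0->q3 q1-1->q4 q2-0->q4 q2-1->q5 q3-0->q6 q3-1->q7 q4-0->q7 q4-1->q8 q5-0->q8 q5-1->q6 q6-0->q8 q6-1->q9 q7-0->q9 q7-1->q8 q8-0->q8 q8-1->q8 q9-0->q8 q9-1->q8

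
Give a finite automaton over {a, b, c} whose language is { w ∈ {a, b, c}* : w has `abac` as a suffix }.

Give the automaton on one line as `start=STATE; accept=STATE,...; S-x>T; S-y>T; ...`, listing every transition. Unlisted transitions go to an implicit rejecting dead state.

start=S0; accept=S4; S0-a>S1; S0-b>S0; S0-c>S0; S1-a>S1; S1-b>S2; S1-c>S0; S2-a>S3; S2-b>S0; S2-c>S0; S3-a>S1; S3-b>S2; S3-c>S4; S4-a>S1; S4-b>S0; S4-c>S0

Let each state record the length of the longest suffix of the input read so far that is also a prefix of `abac`. S1 means the last symbol is `a`; S2 means the last 2 symbols are `ab`; S3 means the last 3 symbols are `aba`; S4 means the last 4 symbols are `abac`. Accept only at S4, where the string currently ends in `abac`.
A 5-state machine:
        a   b   c  
>  S0   S1  S0  S0 
   S1   S1  S2  S0 
   S2   S3  S0  S0 
   S3   S1  S2  S4 
 * S4   S1  S0  S0 
(> = start, * = accepting)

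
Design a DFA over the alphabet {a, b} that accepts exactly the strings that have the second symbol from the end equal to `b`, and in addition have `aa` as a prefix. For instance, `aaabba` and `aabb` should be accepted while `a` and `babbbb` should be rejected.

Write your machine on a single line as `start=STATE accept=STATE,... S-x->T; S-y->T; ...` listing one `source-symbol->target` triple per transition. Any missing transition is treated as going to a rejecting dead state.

Build one automaton per condition and run them in lockstep. One (7 states) tracks the last 2 symbols read; the other (4 states) tracks whether the input so far still matches the prefix `aa`. Each combined state is a pair, one component from each; accept when both components accept. Minimizing collapses redundant product states.
7 states suffice.
        a   b  
>  q0   q1  q2 
   q1   q3  q2 
   q2   q2  q2 
   q3   q3  q4 
   q4   q5  q6 
 * q5   q3  q4 
 * q6   q5  q6 
(> = start, * = accepting)

start=q0; accept=q5,q6; q0-a->q1; q0-b->q2; q1-a->q3; q1-b->q2; q2-a->q2; q2-b->q2; q3-a->q3; q3-b->q4; q4-a->q5; q4-b->q6; q5-a->q3; q5-b->q4; q6-a->q5; q6-b->q6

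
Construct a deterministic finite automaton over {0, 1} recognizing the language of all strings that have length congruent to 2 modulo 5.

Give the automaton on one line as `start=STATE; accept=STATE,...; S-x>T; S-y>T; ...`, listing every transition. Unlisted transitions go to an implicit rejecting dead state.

start=A; accept=C; A-0>B; A-1>B; B-0>C; B-1>C; C-0>D; C-1>D; D-0>E; D-1>E; E-0>A; E-1>A

Count input length modulo 5: every symbol advances one step around the cycle A → B → C → D → E → A. Accept at C.
5 states suffice.
       0  1 
>  A   B  B 
   B   C  C 
 * C   D  D 
   D   E  E 
   E   A  A 
(> = start, * = accepting)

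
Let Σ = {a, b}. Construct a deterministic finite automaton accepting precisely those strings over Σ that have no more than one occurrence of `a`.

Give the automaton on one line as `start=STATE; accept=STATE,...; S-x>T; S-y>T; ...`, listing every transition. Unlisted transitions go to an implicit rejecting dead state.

Count `a`s, saturating at 2: state s0 means no `a` yet, s1 means one `a` seen, s2 means more than one. Each `a` increments (capped at s2); other symbols loop. Accept from {s0, s1}.
A 3-state machine:
        a   b  
>* s0   s1  s0 
 * s1   s2  s1 
   s2   s2  s2 
(> = start, * = accepting)

start=s0; accept=s0,s1; s0-a>s1; s0-b>s0; s1-a>s2; s1-b>s1; s2-a>s2; s2-b>s2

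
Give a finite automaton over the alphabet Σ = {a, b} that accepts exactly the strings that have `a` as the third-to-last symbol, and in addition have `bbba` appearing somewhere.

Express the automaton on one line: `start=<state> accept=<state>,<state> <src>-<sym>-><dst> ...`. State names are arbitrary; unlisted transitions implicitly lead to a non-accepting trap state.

start=q0 accept=q7,q8,q9,q10 q0-a->q0 q0-b->q1 q1-a->q0 q1-b->q2 q2-a->q0 q2-b->q3 q3-a->q4 q3-b->q3 q4-a->q5 q4-b->q6 q5-a->q7 q5-b->q8 q6-a->q9 q6-b->q10 q7-a->q7 q7-b->q8 q8-a->q9 q8-b->q10 q9-a->q5 q9-b->q6 q10-a->q4 q10-b->q3

Handle the two conditions separately and then intersect. One (15 states) tracks the last 3 symbols read; the other (5 states) tracks whether and how much of `bbba` has been seen. Each combined state is a pair, one component from each; accept when both components accept. After merging equivalent states the machine shrinks.
          a    b  
>  q0     q0   q1 
   q1     q0   q2 
   q2     q0   q3 
   q3     q4   q3 
   q4     q5   q6 
   q5     q7   q8 
   q6     q9  q10 
 * q7     q7   q8 
 * q8     q9  q10 
 * q9     q5   q6 
 * q10    q4   q3 
(> = start, * = accepting)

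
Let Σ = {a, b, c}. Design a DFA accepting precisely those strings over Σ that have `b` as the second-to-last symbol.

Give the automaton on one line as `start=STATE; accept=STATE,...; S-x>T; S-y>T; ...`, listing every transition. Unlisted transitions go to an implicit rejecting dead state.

A DFA must remember the last 2 symbols (since which symbol is second-to-last isn't known until the input ends). Use one state per possible window of the last ≤2 symbols; accept from those whose window starts with `b`.
          a    b    c  
>  q0     q1   q2   q3 
   q1     q4   q5   q6 
   q2     q7   q8   q9 
   q3    q10  q11  q12 
   q4     q4   q5   q6 
   q5     q7   q8   q9 
   q6    q10  q11  q12 
 * q7     q4   q5   q6 
 * q8     q7   q8   q9 
 * q9    q10  q11  q12 
   q10    q4   q5   q6 
   q11    q7   q8   q9 
   q12   q10  q11  q12 
(> = start, * = accepting)

start=q0; accept=q7,q8,q9; q0-a>q1; q0-b>q2; q0-c>q3; q1-a>q4; q1-b>q5; q1-c>q6; q2-a>q7; q2-b>q8; q2-c>q9; q3-a>q10; q3-b>q11; q3-c>q12; q4-a>q4; q4-b>q5; q4-c>q6; q5-a>q7; q5-b>q8; q5-c>q9; q6-a>q10; q6-b>q11; q6-c>q12; q7-a>q4; q7-b>q5; q7-c>q6; q8-a>q7; q8-b>q8; q8-c>q9; q9-a>q10; q9-b>q11; q9-c>q12; q10-a>q4; q10-b>q5; q10-c>q6; q11-a>q7; q11-b>q8; q11-c>q9; q12-a>q10; q12-b>q11; q12-c>q12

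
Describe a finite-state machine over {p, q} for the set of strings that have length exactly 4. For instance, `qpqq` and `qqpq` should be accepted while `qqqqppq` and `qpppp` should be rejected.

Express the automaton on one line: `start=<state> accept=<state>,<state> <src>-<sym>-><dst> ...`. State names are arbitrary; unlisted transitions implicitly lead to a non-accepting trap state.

Count input length up to 5: every symbol moves from A toward F, which means 'more than 4' and absorbs. Accept from {E}.
6 states suffice.
       p  q 
>  A   B  B 
   B   C  C 
   C   D  D 
   D   E  E 
 * E   F  F 
   F   F  F 
(> = start, * = accepting)

start=A accept=E A-p->B A-q->B B-p->C B-q->C C-p->D C-q->D D-p->E D-q->E E-p->F E-q->F F-p->F F-q->F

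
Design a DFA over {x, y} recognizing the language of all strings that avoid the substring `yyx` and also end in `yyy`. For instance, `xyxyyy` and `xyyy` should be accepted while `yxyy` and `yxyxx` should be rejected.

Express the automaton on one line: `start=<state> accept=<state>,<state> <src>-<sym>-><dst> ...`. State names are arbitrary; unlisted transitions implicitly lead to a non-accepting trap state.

Build one automaton per condition and run them in lockstep. The first has 4 states tracking partial matches of the forbidden pattern `yyx`; the second has 4 states tracking how much of the suffix `yyy` has currently been matched. A product state is a pair (one from each), accepting exactly when both do. After merging equivalent states the machine shrinks.
With 5 states:
        x   y  
>  s0   s0  s1 
   s1   s0  s2 
   s2   s3  s4 
   s3   s3  s3 
 * s4   s3  s4 
(> = start, * = accepting)

start=s0 accept=s4 s0-x->s0 s0-y->s1 s1-x->s0 s1-y->s2 s2-x->s3 s2-y->s4 s3-x->s3 s3-y->s3 s4-x->s3 s4-y->s4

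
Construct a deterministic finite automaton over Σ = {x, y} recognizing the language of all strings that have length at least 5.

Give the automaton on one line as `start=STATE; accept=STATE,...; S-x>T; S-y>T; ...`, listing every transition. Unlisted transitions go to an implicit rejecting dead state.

Count input length up to 6: every symbol moves from s0 toward s6, which means 'more than 5' and absorbs. Accept from {s5, s6}.
7 states suffice.
        x   y  
>  s0   s1  s1 
   s1   s2  s2 
   s2   s3  s3 
   s3   s4  s4 
   s4   s5  s5 
 * s5   s6  s6 
 * s6   s6  s6 
(> = start, * = accepting)

start=s0; accept=s5,s6; s0-x>s1; s0-y>s1; s1-x>s2; s1-y>s2; s2-x>s3; s2-y>s3; s3-x>s4; s3-y>s4; s4-x>s5; s4-y>s5; s5-x>s6; s5-y>s6; s6-x>s6; s6-y>s6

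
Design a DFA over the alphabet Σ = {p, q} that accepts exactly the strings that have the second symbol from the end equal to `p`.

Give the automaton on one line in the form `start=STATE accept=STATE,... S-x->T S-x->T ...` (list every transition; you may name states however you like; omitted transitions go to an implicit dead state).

A DFA must remember the last 2 symbols (since which symbol is second-to-last isn't known until the input ends). Use one state per possible window of the last ≤2 symbols; accept from those whose window starts with `p`.
With 7 states:
        p   q  
>  s0   s1  s2 
   s1   s3  s4 
   s2   s5  s6 
 * s3   s3  s4 
 * s4   s5  s6 
   s5   s3  s4 
   s6   s5  s6 
(> = start, * = accepting)

start=s0 accept=s3,s4 s0-p->s1 s0-q->s2 s1-p->s3 s1-q->s4 s2-p->s5 s2-q->s6 s3-p->s3 s3-q->s4 s4-p->s5 s4-q->s6 s5-p->s3 s5-q->s4 s6-p->s5 s6-q->s6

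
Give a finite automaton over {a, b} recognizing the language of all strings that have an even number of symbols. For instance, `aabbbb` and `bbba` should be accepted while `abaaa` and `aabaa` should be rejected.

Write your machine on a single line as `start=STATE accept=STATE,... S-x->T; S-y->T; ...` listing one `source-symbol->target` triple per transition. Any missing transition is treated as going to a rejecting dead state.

Only the length mod 2 matters, so use a 2-cycle: from any state, every input symbol moves to the next state, wrapping S1 back to S0. Mark S0 accepting.
With 2 states:
        a   b  
>* S0   S1  S1 
   S1   S0  S0 
(> = start, * = accepting)

start=S0; accept=S0; S0-a->S1; S0-b->S1; S1-a->S0; S1-b->S0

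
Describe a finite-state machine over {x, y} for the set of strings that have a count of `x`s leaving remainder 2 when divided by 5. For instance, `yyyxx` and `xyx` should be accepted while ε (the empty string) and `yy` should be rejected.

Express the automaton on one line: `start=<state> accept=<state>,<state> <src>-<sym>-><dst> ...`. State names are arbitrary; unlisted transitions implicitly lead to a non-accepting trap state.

start=A accept=C A-x->B A-y->A B-x->C B-y->B C-x->D C-y->C D-x->E D-y->D E-x->A E-y->E

The only thing that matters is how many `x`s have appeared, reduced mod 5. Use one state per residue: A for 0, …, E for 4. Reading `x` moves to the next residue; anything else stays put. C is accepting.
A 5-state machine:
       x  y 
>  A   B  A 
   B   C  B 
 * C   D  C 
   D   E  D 
   E   A  E 
(> = start, * = accepting)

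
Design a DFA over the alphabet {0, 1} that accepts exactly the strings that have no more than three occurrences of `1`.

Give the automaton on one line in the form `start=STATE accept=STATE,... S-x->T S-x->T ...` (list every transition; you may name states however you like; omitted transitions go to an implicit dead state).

Count `1`s, saturating at 4: states q0 through q3 mean 0 through 3 `1`s seen; q4 means more than 3. Each `1` increments (capped at q4); other symbols loop. Accept from {q0, q1, q2, q3}.
5 states suffice.
        0   1  
>* q0   q0  q1 
 * q1   q1  q2 
 * q2   q2  q3 
 * q3   q3  q4 
   q4   q4  q4 
(> = start, * = accepting)

start=q0 accept=q0,q1,q2,q3 q0-0->q0 q0-1->q1 q1-0->q1 q1-1->q2 q2-0->q2 q2-1->q3 q3-0->q3 q3-1->q4 q4-0->q4 q4-1->q4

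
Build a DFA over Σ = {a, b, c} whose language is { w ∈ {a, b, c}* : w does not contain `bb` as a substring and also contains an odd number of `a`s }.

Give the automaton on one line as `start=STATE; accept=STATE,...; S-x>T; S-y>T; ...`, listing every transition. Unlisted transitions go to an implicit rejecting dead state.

start=S0; accept=S1,S3; S0-a>S1; S0-b>S2; S0-c>S0; S1-a>S0; S1-b>S3; S1-c>S1; S2-a>S1; S2-b>S4; S2-c>S0; S3-a>S0; S3-b>S4; S3-c>S1; S4-a>S4; S4-b>S4; S4-c>S4

Run two small machines in parallel and take their product. The first has 3 states tracking partial matches of the forbidden pattern `bb`; the second has 2 states tracking the count of `a`s modulo 2. A product state is a pair (one from each), accepting exactly when both do. After merging equivalent states the machine shrinks.
A 5-state machine:
        a   b   c  
>  S0   S1  S2  S0 
 * S1   S0  S3  S1 
   S2   S1  S4  S0 
 * S3   S0  S4  S1 
   S4   S4  S4  S4 
(> = start, * = accepting)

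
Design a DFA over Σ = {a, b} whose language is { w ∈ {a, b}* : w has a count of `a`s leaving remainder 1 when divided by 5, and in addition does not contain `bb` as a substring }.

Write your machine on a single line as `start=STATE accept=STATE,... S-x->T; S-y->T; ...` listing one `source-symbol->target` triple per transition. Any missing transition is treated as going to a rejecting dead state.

Run two small machines in parallel and take their product. The first has 5 states tracking the count of `a`s modulo 5; the second has 3 states tracking partial matches of the forbidden pattern `bb`. A product state is a pair (one from each), accepting exactly when both do.
With 15 states:
          a    b  
>  q0     q1   q2 
 * q1     q3   q4 
   q2     q1   q5 
   q3     q6   q7 
 * q4     q3   q8 
   q5     q8   q5 
   q6     q9  q10 
   q7     q6  q11 
   q8    q11   q8 
   q9     q0  q12 
   q10    q9  q13 
   q11   q13  q11 
   q12    q0  q14 
   q13   q14  q13 
   q14    q5  q14 
(> = start, * = accepting)

start=q0; accept=q1,q4; q0-a->q1; q0-b->q2; q1-a->q3; q1-b->q4; q2-a->q1; q2-b->q5; q3-a->q6; q3-b->q7; q4-a->q3; q4-b->q8; q5-a->q8; q5-b->q5; q6-a->q9; q6-b->q10; q7-a->q6; q7-b->q11; q8-a->q11; q8-b->q8; q9-a->q0; q9-b->q12; q10-a->q9; q10-b->q13; q11-a->q13; q11-b->q11; q12-a->q0; q12-b->q14; q13-a->q14; q13-b->q13; q14-a->q5; q14-b->q14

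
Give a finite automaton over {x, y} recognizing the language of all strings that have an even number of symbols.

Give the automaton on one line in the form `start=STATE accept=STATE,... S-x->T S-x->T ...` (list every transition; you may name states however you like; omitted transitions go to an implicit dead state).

start=S0 accept=S0 S0-x->S1 S0-y->S1 S1-x->S0 S1-y->S0

Only the length mod 2 matters, so use a 2-cycle: from any state, every input symbol moves to the next state, wrapping S1 back to S0. Mark S0 accepting.
        x   y  
>* S0   S1  S1 
   S1   S0  S0 
(> = start, * = accepting)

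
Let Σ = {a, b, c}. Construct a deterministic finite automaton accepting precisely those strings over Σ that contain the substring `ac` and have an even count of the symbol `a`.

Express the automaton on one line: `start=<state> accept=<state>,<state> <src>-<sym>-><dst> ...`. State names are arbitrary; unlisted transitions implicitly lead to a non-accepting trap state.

Build one automaton per condition and run them in lockstep. One (3 states) tracks whether and how much of `ac` has been seen; the other (2 states) tracks the count of `a`s modulo 2. Each combined state is a pair, one component from each; accept when both components accept.
A 6-state machine:
        a   b   c  
>  q0   q1  q0  q0 
   q1   q2  q3  q4 
   q2   q1  q0  q5 
   q3   q2  q3  q3 
   q4   q5  q4  q4 
 * q5   q4  q5  q5 
(> = start, * = accepting)

start=q0 accept=q5 q0-a->q1 q0-b->q0 q0-c->q0 q1-a->q2 q1-b->q3 q1-c->q4 q2-a->q1 q2-b->q0 q2-c->q5 q3-a->q2 q3-b->q3 q3-c->q3 q4-a->q5 q4-b->q4 q4-c->q4 q5-a->q4 q5-b->q5 q5-c->q5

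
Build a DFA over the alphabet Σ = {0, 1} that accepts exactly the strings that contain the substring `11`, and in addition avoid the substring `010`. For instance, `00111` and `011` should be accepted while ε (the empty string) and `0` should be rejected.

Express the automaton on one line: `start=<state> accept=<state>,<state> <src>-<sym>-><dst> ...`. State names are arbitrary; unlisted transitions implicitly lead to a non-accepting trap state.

start=S0 accept=S4,S6,S8 S0-0->S1 S0-1->S2 S1-0->S1 S1-1->S3 S2-0->S1 S2-1->S4 S3-0->S5 S3-1->S4 S4-0->S6 S4-1->S4 S5-0->S5 S5-1->S7 S6-0->S6 S6-1->S8 S7-0->S5 S7-1->S9 S8-0->S9 S8-1->S4 S9-0->S9 S9-1->S9

Run two small machines in parallel and take their product. The first has 3 states tracking whether and how much of `11` has been seen; the second has 4 states tracking partial matches of the forbidden pattern `010`. A product state is a pair (one from each), accepting exactly when both do.
        0   1  
>  S0   S1  S2 
   S1   S1  S3 
   S2   S1  S4 
   S3   S5  S4 
 * S4   S6  S4 
   S5   S5  S7 
 * S6   S6  S8 
   S7   S5  S9 
 * S8   S9  S4 
   S9   S9  S9 
(> = start, * = accepting)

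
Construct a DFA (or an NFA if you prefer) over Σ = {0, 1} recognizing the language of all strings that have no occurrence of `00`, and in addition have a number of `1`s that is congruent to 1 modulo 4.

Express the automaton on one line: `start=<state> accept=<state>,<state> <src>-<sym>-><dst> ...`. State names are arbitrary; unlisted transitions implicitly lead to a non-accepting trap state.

start=s0 accept=s2,s4 s0-0->s1 s0-1->s2 s1-0->s3 s1-1->s2 s2-0->s4 s2-1->s5 s3-0->s3 s3-1->s6 s4-0->s6 s4-1->s5 s5-0->s7 s5-1->s8 s6-0->s6 s6-1->s9 s7-0->s9 s7-1->s8 s8-0->s10 s8-1->s0 s9-0->s9 s9-1->s11 s10-0->s11 s10-1->s0 s11-0->s11 s11-1->s3

Build one automaton per condition and run them in lockstep. The first has 3 states tracking partial matches of the forbidden pattern `00`; the second has 4 states tracking the count of `1`s modulo 4. A product state is a pair (one from each), accepting exactly when both do.
          0    1  
>  s0     s1   s2 
   s1     s3   s2 
 * s2     s4   s5 
   s3     s3   s6 
 * s4     s6   s5 
   s5     s7   s8 
   s6     s6   s9 
   s7     s9   s8 
   s8    s10   s0 
   s9     s9  s11 
   s10   s11   s0 
   s11   s11   s3 
(> = start, * = accepting)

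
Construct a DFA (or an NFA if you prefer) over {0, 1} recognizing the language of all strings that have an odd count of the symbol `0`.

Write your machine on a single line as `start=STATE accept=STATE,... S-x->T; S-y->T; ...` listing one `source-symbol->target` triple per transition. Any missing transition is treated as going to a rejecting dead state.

start=S0; accept=S1; S0-0->S1; S0-1->S0; S1-0->S0; S1-1->S1

The only thing that matters is how many `0`s have appeared, reduced mod 2. Use one state per residue: S0 for 0, …, S1 for 1. Reading `0` moves to the next residue; anything else stays put. S1 is accepting.
        0   1  
>  S0   S1  S0 
 * S1   S0  S1 
(> = start, * = accepting)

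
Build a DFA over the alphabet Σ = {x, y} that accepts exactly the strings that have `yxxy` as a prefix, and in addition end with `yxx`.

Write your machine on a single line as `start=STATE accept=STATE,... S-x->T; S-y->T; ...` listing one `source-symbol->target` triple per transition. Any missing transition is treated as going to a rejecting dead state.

Handle the two conditions separately and then intersect. The first has 6 states tracking whether the input so far still matches the prefix `yxxy`; the second has 4 states tracking how much of the suffix `yxx` has currently been matched. A product state is a pair (one from each), accepting exactly when both do. After merging equivalent states the machine shrinks.
       x  y 
>  A   B  C 
   B   B  B 
   C   D  B 
   D   E  B 
   E   B  F 
   F   G  F 
   G   H  F 
 * H   I  F 
   I   I  F 
(> = start, * = accepting)

start=A; accept=H; A-x->B; A-y->C; B-x->B; B-y->B; C-x->D; C-y->B; D-x->E; D-y->B; E-x->B; E-y->F; F-x->G; F-y->F; G-x->H; G-y->F; H-x->I; H-y->F; I-x->I; I-y->F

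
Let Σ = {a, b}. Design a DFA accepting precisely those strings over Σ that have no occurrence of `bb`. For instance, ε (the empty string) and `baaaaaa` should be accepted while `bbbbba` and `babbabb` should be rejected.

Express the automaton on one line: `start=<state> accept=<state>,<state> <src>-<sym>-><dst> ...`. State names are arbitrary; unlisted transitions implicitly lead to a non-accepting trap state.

start=s0 accept=s0,s1 s0-a->s0 s0-b->s1 s1-a->s0 s1-b->s2 s2-a->s2 s2-b->s2

This is the complement of 'contains `bb`'. Use the same substring-matching states — s0 through s2 holding how much of `bb` has just been matched — but flip the accepting set: everything except the trap s2 accepts.
        a   b  
>* s0   s0  s1 
 * s1   s0  s2 
   s2   s2  s2 
(> = start, * = accepting)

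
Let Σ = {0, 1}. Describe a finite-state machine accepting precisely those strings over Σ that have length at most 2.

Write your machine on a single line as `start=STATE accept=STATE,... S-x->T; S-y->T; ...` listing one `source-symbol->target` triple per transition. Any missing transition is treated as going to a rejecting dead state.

start=q0; accept=q0,q1,q2; q0-0->q1; q0-1->q1; q1-0->q2; q1-1->q2; q2-0->q3; q2-1->q3; q3-0->q3; q3-1->q3

Count input length up to 3: every symbol moves from q0 toward q3, which means 'more than 2' and absorbs. Accept from {q0, q1, q2}.
With 4 states:
        0   1  
>* q0   q1  q1 
 * q1   q2  q2 
 * q2   q3  q3 
   q3   q3  q3 
(> = start, * = accepting)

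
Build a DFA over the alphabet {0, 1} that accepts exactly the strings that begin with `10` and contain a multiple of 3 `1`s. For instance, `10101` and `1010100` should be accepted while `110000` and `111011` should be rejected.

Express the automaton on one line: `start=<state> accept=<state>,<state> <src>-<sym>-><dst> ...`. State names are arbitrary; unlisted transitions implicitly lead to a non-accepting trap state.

Build one automaton per condition and run them in lockstep. The first has 4 states tracking whether the input so far still matches the prefix `10`; the second has 3 states tracking the count of `1`s modulo 3. A product state is a pair (one from each), accepting exactly when both do.
8 states suffice.
        0   1  
>  q0   q1  q2 
   q1   q1  q3 
   q2   q4  q5 
   q3   q3  q5 
   q4   q4  q6 
   q5   q5  q1 
   q6   q6  q7 
 * q7   q7  q4 
(> = start, * = accepting)

start=q0 accept=q7 q0-0->q1 q0-1->q2 q1-0->q1 q1-1->q3 q2-0->q4 q2-1->q5 q3-0->q3 q3-1->q5 q4-0->q4 q4-1->q6 q5-0->q5 q5-1->q1 q6-0->q6 q6-1->q7 q7-0->q7 q7-1->q4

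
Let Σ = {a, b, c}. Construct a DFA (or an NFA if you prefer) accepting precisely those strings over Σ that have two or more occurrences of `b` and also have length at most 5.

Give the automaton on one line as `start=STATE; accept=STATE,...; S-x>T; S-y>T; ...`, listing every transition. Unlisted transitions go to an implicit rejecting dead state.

Run two small machines in parallel and take their product. The first has 4 states tracking the count of `b`s, saturating at 3; the second has 7 states tracking the input length, saturating at 6. A product state is a pair (one from each), accepting exactly when both do. After merging equivalent states the machine shrinks.
A 13-state machine:
          a    b    c  
>  S0     S1   S2   S1 
   S1     S3   S4   S3 
   S2     S4   S5   S4 
   S3     S6   S7   S6 
   S4     S7   S8   S7 
 * S5     S8   S8   S8 
   S6     S9  S10   S9 
   S7    S10  S11  S10 
 * S8    S11  S11  S11 
   S9     S9   S9   S9 
   S10    S9  S12   S9 
 * S11   S12  S12  S12 
 * S12    S9   S9   S9 
(> = start, * = accepting)

start=S0; accept=S5,S8,S11,S12; S0-a>S1; S0-b>S2; S0-c>S1; S1-a>S3; S1-b>S4; S1-c>S3; S2-a>S4; S2-b>S5; S2-c>S4; S3-a>S6; S3-b>S7; S3-c>S6; S4-a>S7; S4-b>S8; S4-c>S7; S5-a>S8; S5-b>S8; S5-c>S8; S6-a>S9; S6-b>S10; S6-c>S9; S7-a>S10; S7-b>S11; S7-c>S10; S8-a>S11; S8-b>S11; S8-c>S11; S9-a>S9; S9-b>S9; S9-c>S9; S10-a>S9; S10-b>S12; S10-c>S9; S11-a>S12; S11-b>S12; S11-c>S12; S12-a>S9; S12-b>S9; S12-c>S9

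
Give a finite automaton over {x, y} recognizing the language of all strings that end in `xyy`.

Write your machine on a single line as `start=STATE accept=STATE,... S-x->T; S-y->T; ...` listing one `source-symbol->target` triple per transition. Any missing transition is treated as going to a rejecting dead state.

start=s0; accept=s3; s0-x->s1; s0-y->s0; s1-x->s1; s1-y->s2; s2-x->s1; s2-y->s3; s3-x->s1; s3-y->s0

Let each state record the length of the longest suffix of the input read so far that is also a prefix of `xyy`. s1 means the last symbol is `x`; s2 means the last 2 symbols are `xy`; s3 means the last 3 symbols are `xyy`. Accept only at s3, where the string currently ends in `xyy`.
4 states suffice.
        x   y  
>  s0   s1  s0 
   s1   s1  s2 
   s2   s1  s3 
 * s3   s1  s0 
(> = start, * = accepting)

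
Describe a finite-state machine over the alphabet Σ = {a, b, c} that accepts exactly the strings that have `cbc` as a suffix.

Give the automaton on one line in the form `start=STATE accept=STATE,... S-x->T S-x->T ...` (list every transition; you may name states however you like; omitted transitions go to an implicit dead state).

start=s0 accept=s3 s0-a->s0 s0-b->s0 s0-c->s1 s1-a->s0 s1-b->s2 s1-c->s1 s2-a->s0 s2-b->s0 s2-c->s3 s3-a->s0 s3-b->s2 s3-c->s1

Remember how much of `cbc` the current input suffix matches. State s0 means no match yet; s1 means the last symbol is `c`; s2 means the last 2 symbols are `cb`; s3 means the last 3 symbols are `cbc`. Only s3 accepts. On a mismatch, fall back to the longest proper suffix that is still a prefix of `cbc`.
With 4 states:
        a   b   c  
>  s0   s0  s0  s1 
   s1   s0  s2  s1 
   s2   s0  s0  s3 
 * s3   s0  s2  s1 
(> = start, * = accepting)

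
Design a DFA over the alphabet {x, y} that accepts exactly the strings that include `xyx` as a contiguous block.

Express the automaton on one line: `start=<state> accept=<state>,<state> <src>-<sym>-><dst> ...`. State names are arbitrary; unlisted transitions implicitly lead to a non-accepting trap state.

Track how much of `xyx` has been matched so far: state s0 is no progress, s3 is the absorbing accept state reached once `xyx` has occurred. Intermediate states record partial matches; on a mismatch, fall back to the longest reusable overlap.
With 4 states:
        x   y  
>  s0   s1  s0 
   s1   s1  s2 
   s2   s3  s0 
 * s3   s3  s3 
(> = start, * = accepting)

start=s0 accept=s3 s0-x->s1 s0-y->s0 s1-x->s1 s1-y->s2 s2-x->s3 s2-y->s0 s3-x->s3 s3-y->s3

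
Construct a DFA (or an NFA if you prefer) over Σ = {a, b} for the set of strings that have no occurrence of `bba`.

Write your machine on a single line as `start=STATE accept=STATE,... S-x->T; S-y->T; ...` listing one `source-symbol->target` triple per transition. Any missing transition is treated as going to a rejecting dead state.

start=q0; accept=q0,q1,q2; q0-a->q0; q0-b->q1; q1-a->q0; q1-b->q2; q2-a->q3; q2-b->q2; q3-a->q3; q3-b->q3

Track partial matches of the forbidden pattern `bba`. State q3 is a dead state reached once `bba` has occurred; every other state accepts. q0 means no part of `bba` is currently matched.
With 4 states:
        a   b  
>* q0   q0  q1 
 * q1   q0  q2 
 * q2   q3  q2 
   q3   q3  q3 
(> = start, * = accepting)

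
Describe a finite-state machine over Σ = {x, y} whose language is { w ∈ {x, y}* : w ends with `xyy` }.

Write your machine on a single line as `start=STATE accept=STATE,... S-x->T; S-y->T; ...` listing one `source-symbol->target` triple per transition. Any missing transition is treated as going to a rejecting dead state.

Remember how much of `xyy` the current input suffix matches. State A means no match yet; B means the last symbol is `x`; C means the last 2 symbols are `xy`; D means the last 3 symbols are `xyy`. Only D accepts. On a mismatch, fall back to the longest proper suffix that is still a prefix of `xyy`.
With 4 states:
       x  y 
>  A   B  A 
   B   B  C 
   C   B  D 
 * D   B  A 
(> = start, * = accepting)

start=A; accept=D; A-x->B; A-y->A; B-x->B; B-y->C; C-x->B; C-y->D; D-x->B; D-y->A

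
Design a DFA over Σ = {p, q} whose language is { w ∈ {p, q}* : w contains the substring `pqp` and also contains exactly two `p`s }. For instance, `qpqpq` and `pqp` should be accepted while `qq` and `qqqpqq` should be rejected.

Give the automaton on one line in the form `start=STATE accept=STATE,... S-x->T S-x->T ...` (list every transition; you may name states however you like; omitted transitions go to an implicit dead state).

Build one automaton per condition and run them in lockstep. The first has 4 states tracking whether and how much of `pqp` has been seen; the second has 4 states tracking the count of `p`s, saturating at 3. A product state is a pair (one from each), accepting exactly when both do. Minimizing collapses redundant product states.
        p   q  
>  S0   S1  S0 
   S1   S2  S3 
   S2   S2  S2 
   S3   S4  S2 
 * S4   S2  S4 
(> = start, * = accepting)

start=S0 accept=S4 S0-p->S1 S0-q->S0 S1-p->S2 S1-q->S3 S2-p->S2 S2-q->S2 S3-p->S4 S3-q->S2 S4-p->S2 S4-q->S4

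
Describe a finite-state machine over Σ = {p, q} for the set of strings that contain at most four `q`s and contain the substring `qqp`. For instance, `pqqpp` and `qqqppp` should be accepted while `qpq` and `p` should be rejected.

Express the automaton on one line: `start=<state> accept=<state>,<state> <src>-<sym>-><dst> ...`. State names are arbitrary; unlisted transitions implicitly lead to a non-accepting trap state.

Build one automaton per condition and run them in lockstep. One (6 states) tracks the count of `q`s, saturating at 5; the other (4 states) tracks whether and how much of `qqp` has been seen. Each combined state is a pair, one component from each; accept when both components accept. Minimizing collapses redundant product states.
A 13-state machine:
          p    q  
>  s0     s0   s1 
   s1     s2   s3 
   s2     s2   s4 
   s3     s5   s6 
   s4     s7   s6 
 * s5     s5   s8 
   s6     s8   s9 
   s7     s7  s10 
 * s8     s8  s11 
   s9    s11  s12 
   s10   s12   s9 
 * s11   s11  s12 
   s12   s12  s12 
(> = start, * = accepting)

start=s0 accept=s5,s8,s11 s0-p->s0 s0-q->s1 s1-p->s2 s1-q->s3 s2-p->s2 s2-q->s4 s3-p->s5 s3-q->s6 s4-p->s7 s4-q->s6 s5-p->s5 s5-q->s8 s6-p->s8 s6-q->s9 s7-p->s7 s7-q->s10 s8-p->s8 s8-q->s11 s9-p->s11 s9-q->s12 s10-p->s12 s10-q->s9 s11-p->s11 s11-q->s12 s12-p->s12 s12-q->s12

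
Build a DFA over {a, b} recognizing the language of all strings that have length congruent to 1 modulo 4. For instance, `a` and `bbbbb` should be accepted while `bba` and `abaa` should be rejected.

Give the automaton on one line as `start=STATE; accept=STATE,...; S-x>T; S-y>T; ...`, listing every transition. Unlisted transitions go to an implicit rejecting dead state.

Count input length modulo 4: every symbol advances one step around the cycle q0 → q1 → q2 → q3 → q0. Accept at q1.
With 4 states:
        a   b  
>  q0   q1  q1 
 * q1   q2  q2 
   q2   q3  q3 
   q3   q0  q0 
(> = start, * = accepting)

start=q0; accept=q1; q0-a>q1; q0-b>q1; q1-a>q2; q1-b>q2; q2-a>q3; q2-b>q3; q3-a>q0; q3-b>q0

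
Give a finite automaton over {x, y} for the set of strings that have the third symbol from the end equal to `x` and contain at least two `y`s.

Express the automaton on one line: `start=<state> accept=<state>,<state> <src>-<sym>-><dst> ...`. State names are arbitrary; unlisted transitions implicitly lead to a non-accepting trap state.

Handle the two conditions separately and then intersect. The first has 15 states tracking the last 3 symbols read; the second has 4 states tracking the count of `y`s, saturating at 3. A product state is a pair (one from each), accepting exactly when both do. Minimizing collapses redundant product states.
A 14-state machine:
       x  y 
>  A   B  C 
   B   B  D 
   C   E  F 
   D   E  G 
   E   H  I 
   F   J  F 
 * G   J  F 
   H   H  K 
   I   L  G 
   J   M  I 
 * K   L  G 
 * L   M  I 
   M   N  K 
 * N   N  K 
(> = start, * = accepting)

start=A accept=G,K,L,N A-x->B A-y->C B-x->B B-y->D C-x->E C-y->F D-x->E D-y->G E-x->H E-y->I F-x->J F-y->F G-x->J G-y->F H-x->H H-y->K I-x->L I-y->G J-x->M J-y->I K-x->L K-y->G L-x->M L-y->I M-x->N M-y->K N-x->N N-y->K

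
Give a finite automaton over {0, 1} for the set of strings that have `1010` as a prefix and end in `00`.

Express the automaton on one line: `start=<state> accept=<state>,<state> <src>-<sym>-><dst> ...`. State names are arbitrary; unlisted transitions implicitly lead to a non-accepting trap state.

Build one automaton per condition and run them in lockstep. One (6 states) tracks whether the input so far still matches the prefix `1010`; the other (3 states) tracks how much of the suffix `00` has currently been matched. Each combined state is a pair, one component from each; accept when both components accept.
10 states suffice.
        0   1  
>  q0   q1  q2 
   q1   q3  q4 
   q2   q5  q4 
   q3   q3  q4 
   q4   q1  q4 
   q5   q3  q6 
   q6   q7  q4 
   q7   q8  q9 
 * q8   q8  q9 
   q9   q7  q9 
(> = start, * = accepting)

start=q0 accept=q8 q0-0->q1 q0-1->q2 q1-0->q3 q1-1->q4 q2-0->q5 q2-1->q4 q3-0->q3 q3-1->q4 q4-0->q1 q4-1->q4 q5-0->q3 q5-1->q6 q6-0->q7 q6-1->q4 q7-0->q8 q7-1->q9 q8-0->q8 q8-1->q9 q9-0->q7 q9-1->q9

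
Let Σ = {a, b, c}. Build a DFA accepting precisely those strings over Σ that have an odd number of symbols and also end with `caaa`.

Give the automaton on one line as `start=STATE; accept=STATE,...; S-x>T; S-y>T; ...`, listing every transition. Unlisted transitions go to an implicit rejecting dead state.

Run two small machines in parallel and take their product. The first has 2 states tracking the input length modulo 2; the second has 5 states tracking how much of the suffix `caaa` has currently been matched. A product state is a pair (one from each), accepting exactly when both do. Minimizing collapses redundant product states.
A 6-state machine:
        a   b   c  
>  q0   q1  q1  q1 
   q1   q0  q0  q2 
   q2   q3  q1  q1 
   q3   q4  q0  q2 
   q4   q5  q1  q1 
 * q5   q0  q0  q2 
(> = start, * = accepting)

start=q0; accept=q5; q0-a>q1; q0-b>q1; q0-c>q1; q1-a>q0; q1-b>q0; q1-c>q2; q2-a>q3; q2-b>q1; q2-c>q1; q3-a>q4; q3-b>q0; q3-c>q2; q4-a>q5; q4-b>q1; q4-c>q1; q5-a>q0; q5-b>q0; q5-c>q2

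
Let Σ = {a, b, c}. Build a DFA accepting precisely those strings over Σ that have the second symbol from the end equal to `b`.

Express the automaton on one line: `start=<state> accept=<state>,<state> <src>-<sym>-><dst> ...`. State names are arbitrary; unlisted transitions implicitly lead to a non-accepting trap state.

A DFA must remember the last 2 symbols (since which symbol is second-to-last isn't known until the input ends). Use one state per possible window of the last ≤2 symbols; accept from those whose window starts with `b`.
A 13-state machine:
          a    b    c  
>  q0     q1   q2   q3 
   q1     q4   q5   q6 
   q2     q7   q8   q9 
   q3    q10  q11  q12 
   q4     q4   q5   q6 
   q5     q7   q8   q9 
   q6    q10  q11  q12 
 * q7     q4   q5   q6 
 * q8     q7   q8   q9 
 * q9    q10  q11  q12 
   q10    q4   q5   q6 
   q11    q7   q8   q9 
   q12   q10  q11  q12 
(> = start, * = accepting)

start=q0 accept=q7,q8,q9 q0-a->q1 q0-b->q2 q0-c->q3 q1-a->q4 q1-b->q5 q1-c->q6 q2-a->q7 q2-b->q8 q2-c->q9 q3-a->q10 q3-b->q11 q3-c->q12 q4-a->q4 q4-b->q5 q4-c->q6 q5-a->q7 q5-b->q8 q5-c->q9 q6-a->q10 q6-b->q11 q6-c->q12 q7-a->q4 q7-b->q5 q7-c->q6 q8-a->q7 q8-b->q8 q8-c->q9 q9-a->q10 q9-b->q11 q9-c->q12 q10-a->q4 q10-b->q5 q10-c->q6 q11-a->q7 q11-b->q8 q11-c->q9 q12-a->q10 q12-b->q11 q12-c->q12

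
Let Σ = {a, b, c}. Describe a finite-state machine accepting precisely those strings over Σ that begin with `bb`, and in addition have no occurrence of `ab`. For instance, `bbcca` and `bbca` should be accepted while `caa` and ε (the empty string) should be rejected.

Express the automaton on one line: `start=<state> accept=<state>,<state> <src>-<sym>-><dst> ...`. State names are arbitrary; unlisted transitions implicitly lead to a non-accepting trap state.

start=S0 accept=S3,S4 S0-a->S1 S0-b->S2 S0-c->S1 S1-a->S1 S1-b->S1 S1-c->S1 S2-a->S1 S2-b->S3 S2-c->S1 S3-a->S4 S3-b->S3 S3-c->S3 S4-a->S4 S4-b->S1 S4-c->S3

Handle the two conditions separately and then intersect. One (4 states) tracks whether the input so far still matches the prefix `bb`; the other (3 states) tracks partial matches of the forbidden pattern `ab`. Each combined state is a pair, one component from each; accept when both components accept. Minimizing collapses redundant product states.
A 5-state machine:
        a   b   c  
>  S0   S1  S2  S1 
   S1   S1  S1  S1 
   S2   S1  S3  S1 
 * S3   S4  S3  S3 
 * S4   S4  S1  S3 
(> = start, * = accepting)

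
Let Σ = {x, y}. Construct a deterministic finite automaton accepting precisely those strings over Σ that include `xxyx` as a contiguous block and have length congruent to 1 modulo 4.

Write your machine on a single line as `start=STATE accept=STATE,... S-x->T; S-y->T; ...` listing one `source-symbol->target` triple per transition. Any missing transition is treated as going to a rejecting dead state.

start=s0; accept=s16; s0-x->s1; s0-y->s2; s1-x->s3; s1-y->s4; s2-x->s5; s2-y->s4; s3-x->s6; s3-y->s7; s4-x->s8; s4-y->s9; s5-x->s6; s5-y->s9; s6-x->s10; s6-y->s11; s7-x->s12; s7-y->s0; s8-x->s10; s8-y->s0; s9-x->s13; s9-y->s0; s10-x->s14; s10-y->s15; s11-x->s16; s11-y->s2; s12-x->s16; s12-y->s16; s13-x->s14; s13-y->s2; s14-x->s3; s14-y->s17; s15-x->s18; s15-y->s4; s16-x->s18; s16-y->s18; s17-x->s19; s17-y->s9; s18-x->s19; s18-y->s19; s19-x->s12; s19-y->s12

Run two small machines in parallel and take their product. The first has 5 states tracking whether and how much of `xxyx` has been seen; the second has 4 states tracking the input length modulo 4. A product state is a pair (one from each), accepting exactly when both do.
With 20 states:
          x    y  
>  s0     s1   s2 
   s1     s3   s4 
   s2     s5   s4 
   s3     s6   s7 
   s4     s8   s9 
   s5     s6   s9 
   s6    s10  s11 
   s7    s12   s0 
   s8    s10   s0 
   s9    s13   s0 
   s10   s14  s15 
   s11   s16   s2 
   s12   s16  s16 
   s13   s14   s2 
   s14    s3  s17 
   s15   s18   s4 
 * s16   s18  s18 
   s17   s19   s9 
   s18   s19  s19 
   s19   s12  s12 
(> = start, * = accepting)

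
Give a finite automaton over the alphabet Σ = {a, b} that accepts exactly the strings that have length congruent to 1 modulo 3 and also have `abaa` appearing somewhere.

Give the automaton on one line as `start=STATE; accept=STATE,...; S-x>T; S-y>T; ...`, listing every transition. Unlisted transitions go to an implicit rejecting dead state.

start=S0; accept=S11; S0-a>S1; S0-b>S2; S1-a>S3; S1-b>S4; S2-a>S3; S2-b>S5; S3-a>S6; S3-b>S7; S4-a>S8; S4-b>S0; S5-a>S6; S5-b>S0; S6-a>S1; S6-b>S9; S7-a>S10; S7-b>S2; S8-a>S11; S8-b>S9; S9-a>S12; S9-b>S5; S10-a>S13; S10-b>S4; S11-a>S13; S11-b>S13; S12-a>S14; S12-b>S7; S13-a>S14; S13-b>S14; S14-a>S11; S14-b>S11

Handle the two conditions separately and then intersect. The first has 3 states tracking the input length modulo 3; the second has 5 states tracking whether and how much of `abaa` has been seen. A product state is a pair (one from each), accepting exactly when both do.
A 15-state machine:
          a    b  
>  S0     S1   S2 
   S1     S3   S4 
   S2     S3   S5 
   S3     S6   S7 
   S4     S8   S0 
   S5     S6   S0 
   S6     S1   S9 
   S7    S10   S2 
   S8    S11   S9 
   S9    S12   S5 
   S10   S13   S4 
 * S11   S13  S13 
   S12   S14   S7 
   S13   S14  S14 
   S14   S11  S11 
(> = start, * = accepting)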